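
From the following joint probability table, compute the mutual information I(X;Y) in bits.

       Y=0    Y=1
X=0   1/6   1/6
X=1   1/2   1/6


H(X) = 0.9183, H(Y) = 0.9183, H(X,Y) = 1.7925
I(X;Y) = H(X) + H(Y) - H(X,Y) = 0.0441 bits


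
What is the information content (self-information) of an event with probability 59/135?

Information content I(x) = -log₂(p(x))
I = -log₂(59/135) = -log₂(0.4370)
I = 1.1942 bits


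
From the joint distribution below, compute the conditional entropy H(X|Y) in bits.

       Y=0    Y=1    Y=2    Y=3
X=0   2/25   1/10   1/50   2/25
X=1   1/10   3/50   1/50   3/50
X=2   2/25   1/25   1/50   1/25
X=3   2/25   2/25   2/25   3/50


H(X|Y) = Σ_y p(y) H(X|Y=y)
  p(Y=0) = 17/50, H(X|Y=0) = 1.9928
  p(Y=1) = 7/25, H(X|Y=1) = 1.9242
  p(Y=2) = 7/50, H(X|Y=2) = 1.6645
  p(Y=3) = 6/25, H(X|Y=3) = 1.9591
H(X|Y) = 0.3400×1.9928 + 0.2800×1.9242 + 0.1400×1.6645 + 0.2400×1.9591 = 1.9195 bits


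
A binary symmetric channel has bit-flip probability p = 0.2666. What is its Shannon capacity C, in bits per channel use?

For BSC with error probability p:
C = 1 - H(p) where H(p) is binary entropy
H(0.2666) = -0.2666 × log₂(0.2666) - 0.7334 × log₂(0.7334)
H(p) = 0.8365
C = 1 - 0.8365 = 0.1635 bits/use


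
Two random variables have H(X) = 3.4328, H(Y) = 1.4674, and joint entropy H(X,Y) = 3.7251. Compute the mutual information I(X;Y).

I(X;Y) = H(X) + H(Y) - H(X,Y)
I(X;Y) = 3.4328 + 1.4674 - 3.7251 = 1.1751 bits


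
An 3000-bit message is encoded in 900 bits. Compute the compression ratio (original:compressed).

Compression ratio = Original / Compressed
= 3000 / 900 = 3.33:1


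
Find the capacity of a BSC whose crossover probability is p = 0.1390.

For BSC with error probability p:
C = 1 - H(p) where H(p) is binary entropy
H(0.1390) = -0.1390 × log₂(0.1390) - 0.8610 × log₂(0.8610)
H(p) = 0.5816
C = 1 - 0.5816 = 0.4184 bits/use


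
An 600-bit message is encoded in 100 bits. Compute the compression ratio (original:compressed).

Compression ratio = Original / Compressed
= 600 / 100 = 6.00:1


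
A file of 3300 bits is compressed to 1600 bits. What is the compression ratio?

Compression ratio = Original / Compressed
= 3300 / 1600 = 2.06:1


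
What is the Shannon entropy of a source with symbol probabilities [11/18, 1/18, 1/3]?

H(X) = -Σ p(x) log₂ p(x)
  -11/18 × log₂(11/18) = 0.4342
  -1/18 × log₂(1/18) = 0.2317
  -1/3 × log₂(1/3) = 0.5283
H(X) = 1.1942 bits


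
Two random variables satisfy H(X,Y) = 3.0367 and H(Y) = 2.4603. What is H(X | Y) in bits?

Chain rule: H(X,Y) = H(X|Y) + H(Y)
H(X|Y) = H(X,Y) - H(Y) = 3.0367 - 2.4603 = 0.5764 bits


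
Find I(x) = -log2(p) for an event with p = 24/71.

Information content I(x) = -log₂(p(x))
I = -log₂(24/71) = -log₂(0.3380)
I = 1.5648 bits


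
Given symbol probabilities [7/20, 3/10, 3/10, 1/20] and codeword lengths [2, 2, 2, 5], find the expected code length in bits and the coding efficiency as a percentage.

Average length L = Σ p_i × l_i = 2.1500 bits
Entropy H = 1.7884 bits
Efficiency η = H/L × 100% = 83.18%


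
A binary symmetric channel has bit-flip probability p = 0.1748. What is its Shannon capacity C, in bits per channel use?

For BSC with error probability p:
C = 1 - H(p) where H(p) is binary entropy
H(0.1748) = -0.1748 × log₂(0.1748) - 0.8252 × log₂(0.8252)
H(p) = 0.6686
C = 1 - 0.6686 = 0.3314 bits/use


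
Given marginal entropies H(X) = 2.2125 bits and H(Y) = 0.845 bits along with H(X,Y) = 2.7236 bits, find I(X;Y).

I(X;Y) = H(X) + H(Y) - H(X,Y)
I(X;Y) = 2.2125 + 0.845 - 2.7236 = 0.3339 bits


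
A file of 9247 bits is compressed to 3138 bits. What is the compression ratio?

Compression ratio = Original / Compressed
= 9247 / 3138 = 2.95:1


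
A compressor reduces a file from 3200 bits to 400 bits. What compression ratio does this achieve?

Compression ratio = Original / Compressed
= 3200 / 400 = 8.00:1


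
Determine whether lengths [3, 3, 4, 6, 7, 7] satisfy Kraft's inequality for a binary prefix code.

Kraft inequality: Σ 2^(-l_i) ≤ 1 for prefix-free code
Calculating: 2^(-3) + 2^(-3) + 2^(-4) + 2^(-6) + 2^(-7) + 2^(-7)
= 0.125 + 0.125 + 0.0625 + 0.015625 + 0.0078125 + 0.0078125
= 0.3438
Since 0.3438 ≤ 1, prefix-free code exists


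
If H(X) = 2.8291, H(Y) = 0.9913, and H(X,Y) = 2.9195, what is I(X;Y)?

I(X;Y) = H(X) + H(Y) - H(X,Y)
I(X;Y) = 2.8291 + 0.9913 - 2.9195 = 0.9009 bits


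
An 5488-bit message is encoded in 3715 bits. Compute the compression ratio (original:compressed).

Compression ratio = Original / Compressed
= 5488 / 3715 = 1.48:1


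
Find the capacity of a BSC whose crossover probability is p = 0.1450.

For BSC with error probability p:
C = 1 - H(p) where H(p) is binary entropy
H(0.1450) = -0.1450 × log₂(0.1450) - 0.8550 × log₂(0.8550)
H(p) = 0.5972
C = 1 - 0.5972 = 0.4028 bits/use


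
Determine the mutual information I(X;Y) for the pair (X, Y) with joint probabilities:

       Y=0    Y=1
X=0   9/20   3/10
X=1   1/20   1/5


H(X) = 0.8113, H(Y) = 1.0000, H(X,Y) = 1.7200
I(X;Y) = H(X) + H(Y) - H(X,Y) = 0.0913 bits


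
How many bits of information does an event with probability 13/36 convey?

Information content I(x) = -log₂(p(x))
I = -log₂(13/36) = -log₂(0.3611)
I = 1.4695 bits


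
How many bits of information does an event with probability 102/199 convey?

Information content I(x) = -log₂(p(x))
I = -log₂(102/199) = -log₂(0.5126)
I = 0.9642 bits


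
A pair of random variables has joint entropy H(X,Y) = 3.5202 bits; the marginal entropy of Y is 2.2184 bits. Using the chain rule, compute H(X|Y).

Chain rule: H(X,Y) = H(X|Y) + H(Y)
H(X|Y) = H(X,Y) - H(Y) = 3.5202 - 2.2184 = 1.3018 bits


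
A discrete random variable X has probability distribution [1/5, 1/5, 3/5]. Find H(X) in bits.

H(X) = -Σ p(x) log₂ p(x)
  -1/5 × log₂(1/5) = 0.4644
  -1/5 × log₂(1/5) = 0.4644
  -3/5 × log₂(3/5) = 0.4422
H(X) = 1.3710 bits


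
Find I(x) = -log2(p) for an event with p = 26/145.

Information content I(x) = -log₂(p(x))
I = -log₂(26/145) = -log₂(0.1793)
I = 2.4795 bits


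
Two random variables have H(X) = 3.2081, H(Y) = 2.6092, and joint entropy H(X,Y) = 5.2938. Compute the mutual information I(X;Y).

I(X;Y) = H(X) + H(Y) - H(X,Y)
I(X;Y) = 3.2081 + 2.6092 - 5.2938 = 0.5235 bits


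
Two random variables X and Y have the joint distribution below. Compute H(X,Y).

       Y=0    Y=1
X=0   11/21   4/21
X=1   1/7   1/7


H(X,Y) = -Σ p(x,y) log₂ p(x,y)
  p(0,0)=11/21: -0.5238 × log₂(0.5238) = 0.4887
  p(0,1)=4/21: -0.1905 × log₂(0.1905) = 0.4557
  p(1,0)=1/7: -0.1429 × log₂(0.1429) = 0.4011
  p(1,1)=1/7: -0.1429 × log₂(0.1429) = 0.4011
H(X,Y) = 1.7464 bits


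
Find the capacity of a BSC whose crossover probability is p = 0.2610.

For BSC with error probability p:
C = 1 - H(p) where H(p) is binary entropy
H(0.2610) = -0.2610 × log₂(0.2610) - 0.7390 × log₂(0.7390)
H(p) = 0.8283
C = 1 - 0.8283 = 0.1717 bits/use


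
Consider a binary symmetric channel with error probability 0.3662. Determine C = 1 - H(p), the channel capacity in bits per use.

For BSC with error probability p:
C = 1 - H(p) where H(p) is binary entropy
H(0.3662) = -0.3662 × log₂(0.3662) - 0.6338 × log₂(0.6338)
H(p) = 0.9477
C = 1 - 0.9477 = 0.0523 bits/use


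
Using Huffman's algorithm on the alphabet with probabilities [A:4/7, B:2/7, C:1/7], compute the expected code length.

Huffman tree construction:
Combine smallest probabilities repeatedly
Resulting codes:
  A: 1 (length 1)
  B: 01 (length 2)
  C: 00 (length 2)
Average length = Σ p(s) × length(s) = 1.4286 bits


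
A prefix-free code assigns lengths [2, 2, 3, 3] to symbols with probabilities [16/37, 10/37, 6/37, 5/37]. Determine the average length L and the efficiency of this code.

Average length L = Σ p_i × l_i = 2.2973 bits
Entropy H = 1.8489 bits
Efficiency η = H/L × 100% = 80.48%


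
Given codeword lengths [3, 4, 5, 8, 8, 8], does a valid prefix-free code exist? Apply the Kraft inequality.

Kraft inequality: Σ 2^(-l_i) ≤ 1 for prefix-free code
Calculating: 2^(-3) + 2^(-4) + 2^(-5) + 2^(-8) + 2^(-8) + 2^(-8)
= 0.125 + 0.0625 + 0.03125 + 0.00390625 + 0.00390625 + 0.00390625
= 0.2305
Since 0.2305 ≤ 1, prefix-free code exists


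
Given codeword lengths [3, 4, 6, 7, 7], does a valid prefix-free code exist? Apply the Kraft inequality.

Kraft inequality: Σ 2^(-l_i) ≤ 1 for prefix-free code
Calculating: 2^(-3) + 2^(-4) + 2^(-6) + 2^(-7) + 2^(-7)
= 0.125 + 0.0625 + 0.015625 + 0.0078125 + 0.0078125
= 0.2188
Since 0.2188 ≤ 1, prefix-free code exists


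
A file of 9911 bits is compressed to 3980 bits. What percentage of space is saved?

Space savings = (1 - Compressed/Original) × 100%
= (1 - 3980/9911) × 100%
= 59.84%


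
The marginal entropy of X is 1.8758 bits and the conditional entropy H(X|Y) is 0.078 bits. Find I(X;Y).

I(X;Y) = H(X) - H(X|Y)
I(X;Y) = 1.8758 - 0.078 = 1.7978 bits


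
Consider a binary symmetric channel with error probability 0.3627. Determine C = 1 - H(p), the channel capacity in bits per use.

For BSC with error probability p:
C = 1 - H(p) where H(p) is binary entropy
H(0.3627) = -0.3627 × log₂(0.3627) - 0.6373 × log₂(0.6373)
H(p) = 0.9449
C = 1 - 0.9449 = 0.0551 bits/use


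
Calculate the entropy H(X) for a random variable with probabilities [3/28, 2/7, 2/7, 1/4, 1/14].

H(X) = -Σ p(x) log₂ p(x)
  -3/28 × log₂(3/28) = 0.3453
  -2/7 × log₂(2/7) = 0.5164
  -2/7 × log₂(2/7) = 0.5164
  -1/4 × log₂(1/4) = 0.5000
  -1/14 × log₂(1/14) = 0.2720
H(X) = 2.1500 bits


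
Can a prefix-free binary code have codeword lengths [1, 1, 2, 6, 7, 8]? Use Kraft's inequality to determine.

Kraft inequality: Σ 2^(-l_i) ≤ 1 for prefix-free code
Calculating: 2^(-1) + 2^(-1) + 2^(-2) + 2^(-6) + 2^(-7) + 2^(-8)
= 0.5 + 0.5 + 0.25 + 0.015625 + 0.0078125 + 0.00390625
= 1.2773
Since 1.2773 > 1, prefix-free code does not exist


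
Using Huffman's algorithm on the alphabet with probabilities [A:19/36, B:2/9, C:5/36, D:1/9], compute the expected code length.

Huffman tree construction:
Combine smallest probabilities repeatedly
Resulting codes:
  A: 1 (length 1)
  B: 00 (length 2)
  C: 011 (length 3)
  D: 010 (length 3)
Average length = Σ p(s) × length(s) = 1.7222 bits


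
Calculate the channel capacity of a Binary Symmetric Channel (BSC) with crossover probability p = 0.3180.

For BSC with error probability p:
C = 1 - H(p) where H(p) is binary entropy
H(0.3180) = -0.3180 × log₂(0.3180) - 0.6820 × log₂(0.6820)
H(p) = 0.9022
C = 1 - 0.9022 = 0.0978 bits/use


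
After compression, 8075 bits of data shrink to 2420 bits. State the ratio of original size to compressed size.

Compression ratio = Original / Compressed
= 8075 / 2420 = 3.34:1


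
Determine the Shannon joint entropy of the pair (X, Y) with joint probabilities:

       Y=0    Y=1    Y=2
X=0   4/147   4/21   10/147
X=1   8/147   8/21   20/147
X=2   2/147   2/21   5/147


H(X,Y) = -Σ p(x,y) log₂ p(x,y)
  p(0,0)=4/147: -0.0272 × log₂(0.0272) = 0.1415
  p(0,1)=4/21: -0.1905 × log₂(0.1905) = 0.4557
  p(0,2)=10/147: -0.0680 × log₂(0.0680) = 0.2638
  p(1,0)=8/147: -0.0544 × log₂(0.0544) = 0.2286
  p(1,1)=8/21: -0.3810 × log₂(0.3810) = 0.5304
  p(1,2)=20/147: -0.1361 × log₂(0.1361) = 0.3915
  p(2,0)=2/147: -0.0136 × log₂(0.0136) = 0.0843
  p(2,1)=2/21: -0.0952 × log₂(0.0952) = 0.3231
  p(2,2)=5/147: -0.0340 × log₂(0.0340) = 0.1659
H(X,Y) = 2.5848 bits


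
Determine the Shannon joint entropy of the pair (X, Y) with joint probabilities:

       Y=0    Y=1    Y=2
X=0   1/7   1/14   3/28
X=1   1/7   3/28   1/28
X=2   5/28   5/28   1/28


H(X,Y) = -Σ p(x,y) log₂ p(x,y)
  p(0,0)=1/7: -0.1429 × log₂(0.1429) = 0.4011
  p(0,1)=1/14: -0.0714 × log₂(0.0714) = 0.2720
  p(0,2)=3/28: -0.1071 × log₂(0.1071) = 0.3453
  p(1,0)=1/7: -0.1429 × log₂(0.1429) = 0.4011
  p(1,1)=3/28: -0.1071 × log₂(0.1071) = 0.3453
  p(1,2)=1/28: -0.0357 × log₂(0.0357) = 0.1717
  p(2,0)=5/28: -0.1786 × log₂(0.1786) = 0.4438
  p(2,1)=5/28: -0.1786 × log₂(0.1786) = 0.4438
  p(2,2)=1/28: -0.0357 × log₂(0.0357) = 0.1717
H(X,Y) = 2.9956 bits


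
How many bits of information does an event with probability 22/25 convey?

Information content I(x) = -log₂(p(x))
I = -log₂(22/25) = -log₂(0.8800)
I = 0.1844 bits


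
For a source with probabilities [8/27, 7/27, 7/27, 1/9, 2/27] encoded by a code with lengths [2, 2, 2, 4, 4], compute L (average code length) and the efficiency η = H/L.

Average length L = Σ p_i × l_i = 2.3704 bits
Entropy H = 2.1602 bits
Efficiency η = H/L × 100% = 91.13%


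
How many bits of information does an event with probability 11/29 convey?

Information content I(x) = -log₂(p(x))
I = -log₂(11/29) = -log₂(0.3793)
I = 1.3985 bits


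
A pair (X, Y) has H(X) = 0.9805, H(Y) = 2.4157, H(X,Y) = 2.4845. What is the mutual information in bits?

I(X;Y) = H(X) + H(Y) - H(X,Y)
I(X;Y) = 0.9805 + 2.4157 - 2.4845 = 0.9117 bits


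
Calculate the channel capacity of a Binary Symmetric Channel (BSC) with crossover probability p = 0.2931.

For BSC with error probability p:
C = 1 - H(p) where H(p) is binary entropy
H(0.2931) = -0.2931 × log₂(0.2931) - 0.7069 × log₂(0.7069)
H(p) = 0.8727
C = 1 - 0.8727 = 0.1273 bits/use


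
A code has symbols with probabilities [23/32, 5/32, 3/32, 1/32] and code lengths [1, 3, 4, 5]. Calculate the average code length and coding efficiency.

Average length L = Σ p_i × l_i = 1.7188 bits
Entropy H = 1.2373 bits
Efficiency η = H/L × 100% = 71.99%


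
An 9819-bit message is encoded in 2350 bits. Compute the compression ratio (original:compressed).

Compression ratio = Original / Compressed
= 9819 / 2350 = 4.18:1


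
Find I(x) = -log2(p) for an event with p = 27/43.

Information content I(x) = -log₂(p(x))
I = -log₂(27/43) = -log₂(0.6279)
I = 0.6714 bits


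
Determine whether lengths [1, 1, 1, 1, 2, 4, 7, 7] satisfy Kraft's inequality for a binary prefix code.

Kraft inequality: Σ 2^(-l_i) ≤ 1 for prefix-free code
Calculating: 2^(-1) + 2^(-1) + 2^(-1) + 2^(-1) + 2^(-2) + 2^(-4) + 2^(-7) + 2^(-7)
= 0.5 + 0.5 + 0.5 + 0.5 + 0.25 + 0.0625 + 0.0078125 + 0.0078125
= 2.3281
Since 2.3281 > 1, prefix-free code does not exist


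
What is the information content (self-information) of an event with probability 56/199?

Information content I(x) = -log₂(p(x))
I = -log₂(56/199) = -log₂(0.2814)
I = 1.8293 bits


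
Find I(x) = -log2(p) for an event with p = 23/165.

Information content I(x) = -log₂(p(x))
I = -log₂(23/165) = -log₂(0.1394)
I = 2.8428 bits


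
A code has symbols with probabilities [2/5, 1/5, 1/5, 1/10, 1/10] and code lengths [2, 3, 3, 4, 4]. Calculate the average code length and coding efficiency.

Average length L = Σ p_i × l_i = 2.8000 bits
Entropy H = 2.1219 bits
Efficiency η = H/L × 100% = 75.78%


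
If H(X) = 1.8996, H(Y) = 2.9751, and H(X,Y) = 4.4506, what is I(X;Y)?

I(X;Y) = H(X) + H(Y) - H(X,Y)
I(X;Y) = 1.8996 + 2.9751 - 4.4506 = 0.4241 bits


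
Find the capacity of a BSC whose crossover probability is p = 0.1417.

For BSC with error probability p:
C = 1 - H(p) where H(p) is binary entropy
H(0.1417) = -0.1417 × log₂(0.1417) - 0.8583 × log₂(0.8583)
H(p) = 0.5887
C = 1 - 0.5887 = 0.4113 bits/use


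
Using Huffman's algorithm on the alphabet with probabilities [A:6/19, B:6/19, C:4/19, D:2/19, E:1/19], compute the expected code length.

Huffman tree construction:
Combine smallest probabilities repeatedly
Resulting codes:
  A: 10 (length 2)
  B: 11 (length 2)
  C: 01 (length 2)
  D: 001 (length 3)
  E: 000 (length 3)
Average length = Σ p(s) × length(s) = 2.1579 bits


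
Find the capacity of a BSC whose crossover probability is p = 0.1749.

For BSC with error probability p:
C = 1 - H(p) where H(p) is binary entropy
H(0.1749) = -0.1749 × log₂(0.1749) - 0.8251 × log₂(0.8251)
H(p) = 0.6688
C = 1 - 0.6688 = 0.3312 bits/use


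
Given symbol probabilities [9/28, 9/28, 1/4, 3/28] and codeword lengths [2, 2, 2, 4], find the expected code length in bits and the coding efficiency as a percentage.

Average length L = Σ p_i × l_i = 2.2143 bits
Entropy H = 1.8979 bits
Efficiency η = H/L × 100% = 85.71%


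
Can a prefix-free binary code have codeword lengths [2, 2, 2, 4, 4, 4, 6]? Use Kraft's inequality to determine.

Kraft inequality: Σ 2^(-l_i) ≤ 1 for prefix-free code
Calculating: 2^(-2) + 2^(-2) + 2^(-2) + 2^(-4) + 2^(-4) + 2^(-4) + 2^(-6)
= 0.25 + 0.25 + 0.25 + 0.0625 + 0.0625 + 0.0625 + 0.015625
= 0.9531
Since 0.9531 ≤ 1, prefix-free code exists


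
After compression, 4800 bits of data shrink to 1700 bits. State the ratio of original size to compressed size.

Compression ratio = Original / Compressed
= 4800 / 1700 = 2.82:1


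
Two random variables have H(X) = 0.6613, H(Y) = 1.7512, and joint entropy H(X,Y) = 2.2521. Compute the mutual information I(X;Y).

I(X;Y) = H(X) + H(Y) - H(X,Y)
I(X;Y) = 0.6613 + 1.7512 - 2.2521 = 0.1604 bits


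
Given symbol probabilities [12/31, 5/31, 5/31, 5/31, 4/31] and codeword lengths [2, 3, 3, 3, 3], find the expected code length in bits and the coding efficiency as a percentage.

Average length L = Σ p_i × l_i = 2.6129 bits
Entropy H = 2.1849 bits
Efficiency η = H/L × 100% = 83.62%


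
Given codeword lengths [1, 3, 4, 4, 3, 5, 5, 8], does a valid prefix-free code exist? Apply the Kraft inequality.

Kraft inequality: Σ 2^(-l_i) ≤ 1 for prefix-free code
Calculating: 2^(-1) + 2^(-3) + 2^(-4) + 2^(-4) + 2^(-3) + 2^(-5) + 2^(-5) + 2^(-8)
= 0.5 + 0.125 + 0.0625 + 0.0625 + 0.125 + 0.03125 + 0.03125 + 0.00390625
= 0.9414
Since 0.9414 ≤ 1, prefix-free code exists


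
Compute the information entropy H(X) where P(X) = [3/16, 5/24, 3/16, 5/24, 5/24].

H(X) = -Σ p(x) log₂ p(x)
  -3/16 × log₂(3/16) = 0.4528
  -5/24 × log₂(5/24) = 0.4715
  -3/16 × log₂(3/16) = 0.4528
  -5/24 × log₂(5/24) = 0.4715
  -5/24 × log₂(5/24) = 0.4715
H(X) = 2.3200 bits


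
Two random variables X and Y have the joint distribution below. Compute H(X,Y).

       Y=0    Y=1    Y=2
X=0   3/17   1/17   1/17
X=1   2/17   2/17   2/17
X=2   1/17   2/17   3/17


H(X,Y) = -Σ p(x,y) log₂ p(x,y)
  p(0,0)=3/17: -0.1765 × log₂(0.1765) = 0.4416
  p(0,1)=1/17: -0.0588 × log₂(0.0588) = 0.2404
  p(0,2)=1/17: -0.0588 × log₂(0.0588) = 0.2404
  p(1,0)=2/17: -0.1176 × log₂(0.1176) = 0.3632
  p(1,1)=2/17: -0.1176 × log₂(0.1176) = 0.3632
  p(1,2)=2/17: -0.1176 × log₂(0.1176) = 0.3632
  p(2,0)=1/17: -0.0588 × log₂(0.0588) = 0.2404
  p(2,1)=2/17: -0.1176 × log₂(0.1176) = 0.3632
  p(2,2)=3/17: -0.1765 × log₂(0.1765) = 0.4416
H(X,Y) = 3.0575 bits


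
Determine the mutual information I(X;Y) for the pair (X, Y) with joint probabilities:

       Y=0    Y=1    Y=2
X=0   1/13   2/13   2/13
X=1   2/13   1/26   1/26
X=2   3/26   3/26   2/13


H(X) = 1.5486, H(Y) = 1.5828, H(X,Y) = 3.0270
I(X;Y) = H(X) + H(Y) - H(X,Y) = 0.1044 bits


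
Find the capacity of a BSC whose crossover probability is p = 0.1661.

For BSC with error probability p:
C = 1 - H(p) where H(p) is binary entropy
H(0.1661) = -0.1661 × log₂(0.1661) - 0.8339 × log₂(0.8339)
H(p) = 0.6487
C = 1 - 0.6487 = 0.3513 bits/use


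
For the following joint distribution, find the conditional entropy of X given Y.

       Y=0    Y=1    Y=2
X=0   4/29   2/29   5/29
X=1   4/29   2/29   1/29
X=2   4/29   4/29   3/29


H(X|Y) = Σ_y p(y) H(X|Y=y)
  p(Y=0) = 12/29, H(X|Y=0) = 1.5850
  p(Y=1) = 8/29, H(X|Y=1) = 1.5000
  p(Y=2) = 9/29, H(X|Y=2) = 1.3516
H(X|Y) = 0.4138×1.5850 + 0.2759×1.5000 + 0.3103×1.3516 = 1.4891 bits


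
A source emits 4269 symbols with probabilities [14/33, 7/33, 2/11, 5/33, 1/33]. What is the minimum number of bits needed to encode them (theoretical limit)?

Entropy H = 2.0119 bits/symbol
Minimum bits = H × n = 2.0119 × 4269
= 8588.60 bits


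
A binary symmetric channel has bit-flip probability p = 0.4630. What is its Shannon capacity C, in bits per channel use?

For BSC with error probability p:
C = 1 - H(p) where H(p) is binary entropy
H(0.4630) = -0.4630 × log₂(0.4630) - 0.5370 × log₂(0.5370)
H(p) = 0.9960
C = 1 - 0.9960 = 0.0040 bits/use


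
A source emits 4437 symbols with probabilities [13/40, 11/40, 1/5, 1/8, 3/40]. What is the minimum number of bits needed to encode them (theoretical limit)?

Entropy H = 2.1588 bits/symbol
Minimum bits = H × n = 2.1588 × 4437
= 9578.72 bits


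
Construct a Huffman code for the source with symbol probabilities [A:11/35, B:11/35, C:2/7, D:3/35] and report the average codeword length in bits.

Huffman tree construction:
Combine smallest probabilities repeatedly
Resulting codes:
  A: 10 (length 2)
  B: 11 (length 2)
  C: 01 (length 2)
  D: 00 (length 2)
Average length = Σ p(s) × length(s) = 2.0000 bits


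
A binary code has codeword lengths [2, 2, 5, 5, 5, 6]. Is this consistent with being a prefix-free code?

Kraft inequality: Σ 2^(-l_i) ≤ 1 for prefix-free code
Calculating: 2^(-2) + 2^(-2) + 2^(-5) + 2^(-5) + 2^(-5) + 2^(-6)
= 0.25 + 0.25 + 0.03125 + 0.03125 + 0.03125 + 0.015625
= 0.6094
Since 0.6094 ≤ 1, prefix-free code exists


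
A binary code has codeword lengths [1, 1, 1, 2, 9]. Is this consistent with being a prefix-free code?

Kraft inequality: Σ 2^(-l_i) ≤ 1 for prefix-free code
Calculating: 2^(-1) + 2^(-1) + 2^(-1) + 2^(-2) + 2^(-9)
= 0.5 + 0.5 + 0.5 + 0.25 + 0.001953125
= 1.7520
Since 1.7520 > 1, prefix-free code does not exist


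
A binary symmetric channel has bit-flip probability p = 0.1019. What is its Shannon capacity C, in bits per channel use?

For BSC with error probability p:
C = 1 - H(p) where H(p) is binary entropy
H(0.1019) = -0.1019 × log₂(0.1019) - 0.8981 × log₂(0.8981)
H(p) = 0.4750
C = 1 - 0.4750 = 0.5250 bits/use


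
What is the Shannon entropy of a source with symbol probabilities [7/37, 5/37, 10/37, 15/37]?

H(X) = -Σ p(x) log₂ p(x)
  -7/37 × log₂(7/37) = 0.4545
  -5/37 × log₂(5/37) = 0.3902
  -10/37 × log₂(10/37) = 0.5101
  -15/37 × log₂(15/37) = 0.5281
H(X) = 1.8829 bits


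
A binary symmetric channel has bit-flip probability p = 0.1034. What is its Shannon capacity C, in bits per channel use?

For BSC with error probability p:
C = 1 - H(p) where H(p) is binary entropy
H(0.1034) = -0.1034 × log₂(0.1034) - 0.8966 × log₂(0.8966)
H(p) = 0.4797
C = 1 - 0.4797 = 0.5203 bits/use


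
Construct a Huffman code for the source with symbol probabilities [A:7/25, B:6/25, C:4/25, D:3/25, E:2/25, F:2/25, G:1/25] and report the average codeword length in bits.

Huffman tree construction:
Combine smallest probabilities repeatedly
Resulting codes:
  A: 10 (length 2)
  B: 01 (length 2)
  C: 111 (length 3)
  D: 001 (length 3)
  E: 1101 (length 4)
  F: 000 (length 3)
  G: 1100 (length 4)
Average length = Σ p(s) × length(s) = 2.6000 bits


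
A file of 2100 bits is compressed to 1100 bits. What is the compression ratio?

Compression ratio = Original / Compressed
= 2100 / 1100 = 1.91:1


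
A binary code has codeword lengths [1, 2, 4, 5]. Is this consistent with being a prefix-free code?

Kraft inequality: Σ 2^(-l_i) ≤ 1 for prefix-free code
Calculating: 2^(-1) + 2^(-2) + 2^(-4) + 2^(-5)
= 0.5 + 0.25 + 0.0625 + 0.03125
= 0.8438
Since 0.8438 ≤ 1, prefix-free code exists


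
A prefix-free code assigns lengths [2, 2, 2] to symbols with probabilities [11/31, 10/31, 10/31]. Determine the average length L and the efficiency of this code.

Average length L = Σ p_i × l_i = 2.0000 bits
Entropy H = 1.5835 bits
Efficiency η = H/L × 100% = 79.17%


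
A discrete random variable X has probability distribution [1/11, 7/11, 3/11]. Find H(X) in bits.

H(X) = -Σ p(x) log₂ p(x)
  -1/11 × log₂(1/11) = 0.3145
  -7/11 × log₂(7/11) = 0.4150
  -3/11 × log₂(3/11) = 0.5112
H(X) = 1.2407 bits


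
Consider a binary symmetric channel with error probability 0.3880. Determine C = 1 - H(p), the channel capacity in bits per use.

For BSC with error probability p:
C = 1 - H(p) where H(p) is binary entropy
H(0.3880) = -0.3880 × log₂(0.3880) - 0.6120 × log₂(0.6120)
H(p) = 0.9635
C = 1 - 0.9635 = 0.0365 bits/use


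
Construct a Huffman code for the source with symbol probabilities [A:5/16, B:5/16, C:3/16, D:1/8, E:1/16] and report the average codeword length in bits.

Huffman tree construction:
Combine smallest probabilities repeatedly
Resulting codes:
  A: 10 (length 2)
  B: 11 (length 2)
  C: 00 (length 2)
  D: 011 (length 3)
  E: 010 (length 3)
Average length = Σ p(s) × length(s) = 2.1875 bits


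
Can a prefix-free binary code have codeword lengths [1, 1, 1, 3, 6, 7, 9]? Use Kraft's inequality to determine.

Kraft inequality: Σ 2^(-l_i) ≤ 1 for prefix-free code
Calculating: 2^(-1) + 2^(-1) + 2^(-1) + 2^(-3) + 2^(-6) + 2^(-7) + 2^(-9)
= 0.5 + 0.5 + 0.5 + 0.125 + 0.015625 + 0.0078125 + 0.001953125
= 1.6504
Since 1.6504 > 1, prefix-free code does not exist


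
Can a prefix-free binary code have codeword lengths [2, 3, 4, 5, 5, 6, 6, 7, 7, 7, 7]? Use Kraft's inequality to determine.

Kraft inequality: Σ 2^(-l_i) ≤ 1 for prefix-free code
Calculating: 2^(-2) + 2^(-3) + 2^(-4) + 2^(-5) + 2^(-5) + 2^(-6) + 2^(-6) + 2^(-7) + 2^(-7) + 2^(-7) + 2^(-7)
= 0.25 + 0.125 + 0.0625 + 0.03125 + 0.03125 + 0.015625 + 0.015625 + 0.0078125 + 0.0078125 + 0.0078125 + 0.0078125
= 0.5625
Since 0.5625 ≤ 1, prefix-free code exists


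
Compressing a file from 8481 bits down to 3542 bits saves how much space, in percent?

Space savings = (1 - Compressed/Original) × 100%
= (1 - 3542/8481) × 100%
= 58.24%


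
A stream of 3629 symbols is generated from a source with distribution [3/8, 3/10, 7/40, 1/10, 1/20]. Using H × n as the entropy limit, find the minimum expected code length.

Entropy H = 2.0401 bits/symbol
Minimum bits = H × n = 2.0401 × 3629
= 7403.41 bits


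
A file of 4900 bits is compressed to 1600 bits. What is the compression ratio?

Compression ratio = Original / Compressed
= 4900 / 1600 = 3.06:1


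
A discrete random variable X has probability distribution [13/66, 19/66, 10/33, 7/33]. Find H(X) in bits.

H(X) = -Σ p(x) log₂ p(x)
  -13/66 × log₂(13/66) = 0.4617
  -19/66 × log₂(19/66) = 0.5172
  -10/33 × log₂(10/33) = 0.5220
  -7/33 × log₂(7/33) = 0.4745
H(X) = 1.9753 bits


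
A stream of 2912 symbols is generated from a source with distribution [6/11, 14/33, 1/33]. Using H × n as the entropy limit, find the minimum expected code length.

Entropy H = 1.1546 bits/symbol
Minimum bits = H × n = 1.1546 × 2912
= 3362.34 bits


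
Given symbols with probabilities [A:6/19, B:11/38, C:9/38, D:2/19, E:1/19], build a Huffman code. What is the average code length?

Huffman tree construction:
Combine smallest probabilities repeatedly
Resulting codes:
  A: 11 (length 2)
  B: 10 (length 2)
  C: 01 (length 2)
  D: 001 (length 3)
  E: 000 (length 3)
Average length = Σ p(s) × length(s) = 2.1579 bits


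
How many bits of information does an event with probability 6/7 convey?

Information content I(x) = -log₂(p(x))
I = -log₂(6/7) = -log₂(0.8571)
I = 0.2224 bits


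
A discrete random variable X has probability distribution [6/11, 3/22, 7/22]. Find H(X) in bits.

H(X) = -Σ p(x) log₂ p(x)
  -6/11 × log₂(6/11) = 0.4770
  -3/22 × log₂(3/22) = 0.3920
  -7/22 × log₂(7/22) = 0.5257
H(X) = 1.3946 bits


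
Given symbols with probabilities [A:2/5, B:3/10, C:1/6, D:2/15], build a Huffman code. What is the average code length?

Huffman tree construction:
Combine smallest probabilities repeatedly
Resulting codes:
  A: 0 (length 1)
  B: 10 (length 2)
  C: 111 (length 3)
  D: 110 (length 3)
Average length = Σ p(s) × length(s) = 1.9000 bits


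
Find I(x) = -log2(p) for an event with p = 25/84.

Information content I(x) = -log₂(p(x))
I = -log₂(25/84) = -log₂(0.2976)
I = 1.7485 bits


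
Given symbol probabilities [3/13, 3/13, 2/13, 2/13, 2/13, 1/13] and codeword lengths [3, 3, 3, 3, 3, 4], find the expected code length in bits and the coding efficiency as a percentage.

Average length L = Σ p_i × l_i = 3.0769 bits
Entropy H = 2.5074 bits
Efficiency η = H/L × 100% = 81.49%


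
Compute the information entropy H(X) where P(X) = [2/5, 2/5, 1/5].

H(X) = -Σ p(x) log₂ p(x)
  -2/5 × log₂(2/5) = 0.5288
  -2/5 × log₂(2/5) = 0.5288
  -1/5 × log₂(1/5) = 0.4644
H(X) = 1.5219 bits


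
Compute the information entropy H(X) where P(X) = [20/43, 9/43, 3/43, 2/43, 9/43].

H(X) = -Σ p(x) log₂ p(x)
  -20/43 × log₂(20/43) = 0.5136
  -9/43 × log₂(9/43) = 0.4723
  -3/43 × log₂(3/43) = 0.2680
  -2/43 × log₂(2/43) = 0.2059
  -9/43 × log₂(9/43) = 0.4723
H(X) = 1.9320 bits


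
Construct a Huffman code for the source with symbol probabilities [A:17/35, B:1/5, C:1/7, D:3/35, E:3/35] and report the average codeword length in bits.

Huffman tree construction:
Combine smallest probabilities repeatedly
Resulting codes:
  A: 0 (length 1)
  B: 10 (length 2)
  C: 110 (length 3)
  D: 1110 (length 4)
  E: 1111 (length 4)
Average length = Σ p(s) × length(s) = 2.0000 bits


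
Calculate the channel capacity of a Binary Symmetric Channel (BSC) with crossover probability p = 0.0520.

For BSC with error probability p:
C = 1 - H(p) where H(p) is binary entropy
H(0.0520) = -0.0520 × log₂(0.0520) - 0.9480 × log₂(0.9480)
H(p) = 0.2948
C = 1 - 0.2948 = 0.7052 bits/use


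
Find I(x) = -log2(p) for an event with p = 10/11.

Information content I(x) = -log₂(p(x))
I = -log₂(10/11) = -log₂(0.9091)
I = 0.1375 bits


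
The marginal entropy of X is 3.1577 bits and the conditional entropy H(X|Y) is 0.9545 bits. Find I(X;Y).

I(X;Y) = H(X) - H(X|Y)
I(X;Y) = 3.1577 - 0.9545 = 2.2032 bits


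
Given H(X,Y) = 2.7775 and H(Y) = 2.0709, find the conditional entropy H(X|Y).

Chain rule: H(X,Y) = H(X|Y) + H(Y)
H(X|Y) = H(X,Y) - H(Y) = 2.7775 - 2.0709 = 0.7066 bits


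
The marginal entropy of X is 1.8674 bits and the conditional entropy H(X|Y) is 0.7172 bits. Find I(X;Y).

I(X;Y) = H(X) - H(X|Y)
I(X;Y) = 1.8674 - 0.7172 = 1.1502 bits


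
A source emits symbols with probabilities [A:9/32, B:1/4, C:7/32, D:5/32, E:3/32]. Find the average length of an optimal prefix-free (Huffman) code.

Huffman tree construction:
Combine smallest probabilities repeatedly
Resulting codes:
  A: 11 (length 2)
  B: 01 (length 2)
  C: 00 (length 2)
  D: 101 (length 3)
  E: 100 (length 3)
Average length = Σ p(s) × length(s) = 2.2500 bits


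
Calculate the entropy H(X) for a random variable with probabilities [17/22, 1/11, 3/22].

H(X) = -Σ p(x) log₂ p(x)
  -17/22 × log₂(17/22) = 0.2874
  -1/11 × log₂(1/11) = 0.3145
  -3/22 × log₂(3/22) = 0.3920
H(X) = 0.9939 bits


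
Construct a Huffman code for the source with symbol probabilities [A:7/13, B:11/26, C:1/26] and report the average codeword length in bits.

Huffman tree construction:
Combine smallest probabilities repeatedly
Resulting codes:
  A: 1 (length 1)
  B: 01 (length 2)
  C: 00 (length 2)
Average length = Σ p(s) × length(s) = 1.4615 bits


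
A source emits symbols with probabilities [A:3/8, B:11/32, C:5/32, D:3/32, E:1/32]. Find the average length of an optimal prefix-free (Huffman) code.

Huffman tree construction:
Combine smallest probabilities repeatedly
Resulting codes:
  A: 0 (length 1)
  B: 11 (length 2)
  C: 101 (length 3)
  D: 1001 (length 4)
  E: 1000 (length 4)
Average length = Σ p(s) × length(s) = 2.0312 bits


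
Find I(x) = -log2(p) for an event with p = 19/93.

Information content I(x) = -log₂(p(x))
I = -log₂(19/93) = -log₂(0.2043)
I = 2.2912 bits


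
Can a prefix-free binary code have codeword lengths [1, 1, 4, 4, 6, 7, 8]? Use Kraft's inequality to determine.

Kraft inequality: Σ 2^(-l_i) ≤ 1 for prefix-free code
Calculating: 2^(-1) + 2^(-1) + 2^(-4) + 2^(-4) + 2^(-6) + 2^(-7) + 2^(-8)
= 0.5 + 0.5 + 0.0625 + 0.0625 + 0.015625 + 0.0078125 + 0.00390625
= 1.1523
Since 1.1523 > 1, prefix-free code does not exist


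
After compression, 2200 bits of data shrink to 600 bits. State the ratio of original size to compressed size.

Compression ratio = Original / Compressed
= 2200 / 600 = 3.67:1


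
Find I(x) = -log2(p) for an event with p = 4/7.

Information content I(x) = -log₂(p(x))
I = -log₂(4/7) = -log₂(0.5714)
I = 0.8074 bits


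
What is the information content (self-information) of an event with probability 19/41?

Information content I(x) = -log₂(p(x))
I = -log₂(19/41) = -log₂(0.4634)
I = 1.1096 bits


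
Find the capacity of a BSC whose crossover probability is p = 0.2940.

For BSC with error probability p:
C = 1 - H(p) where H(p) is binary entropy
H(0.2940) = -0.2940 × log₂(0.2940) - 0.7060 × log₂(0.7060)
H(p) = 0.8738
C = 1 - 0.8738 = 0.1262 bits/use


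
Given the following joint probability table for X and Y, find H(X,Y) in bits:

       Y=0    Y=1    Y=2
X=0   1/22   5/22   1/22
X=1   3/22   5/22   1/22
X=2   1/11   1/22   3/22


H(X,Y) = -Σ p(x,y) log₂ p(x,y)
  p(0,0)=1/22: -0.0455 × log₂(0.0455) = 0.2027
  p(0,1)=5/22: -0.2273 × log₂(0.2273) = 0.4858
  p(0,2)=1/22: -0.0455 × log₂(0.0455) = 0.2027
  p(1,0)=3/22: -0.1364 × log₂(0.1364) = 0.3920
  p(1,1)=5/22: -0.2273 × log₂(0.2273) = 0.4858
  p(1,2)=1/22: -0.0455 × log₂(0.0455) = 0.2027
  p(2,0)=1/11: -0.0909 × log₂(0.0909) = 0.3145
  p(2,1)=1/22: -0.0455 × log₂(0.0455) = 0.2027
  p(2,2)=3/22: -0.1364 × log₂(0.1364) = 0.3920
H(X,Y) = 2.8808 bits


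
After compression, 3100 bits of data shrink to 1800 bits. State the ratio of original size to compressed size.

Compression ratio = Original / Compressed
= 3100 / 1800 = 1.72:1


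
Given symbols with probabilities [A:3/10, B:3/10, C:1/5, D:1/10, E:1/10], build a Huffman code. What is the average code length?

Huffman tree construction:
Combine smallest probabilities repeatedly
Resulting codes:
  A: 10 (length 2)
  B: 11 (length 2)
  C: 00 (length 2)
  D: 010 (length 3)
  E: 011 (length 3)
Average length = Σ p(s) × length(s) = 2.2000 bits


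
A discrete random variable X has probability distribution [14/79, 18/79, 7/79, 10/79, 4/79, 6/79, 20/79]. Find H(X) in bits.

H(X) = -Σ p(x) log₂ p(x)
  -14/79 × log₂(14/79) = 0.4424
  -18/79 × log₂(18/79) = 0.4862
  -7/79 × log₂(7/79) = 0.3098
  -10/79 × log₂(10/79) = 0.3774
  -4/79 × log₂(4/79) = 0.2179
  -6/79 × log₂(6/79) = 0.2824
  -20/79 × log₂(20/79) = 0.5017
H(X) = 2.6179 bits


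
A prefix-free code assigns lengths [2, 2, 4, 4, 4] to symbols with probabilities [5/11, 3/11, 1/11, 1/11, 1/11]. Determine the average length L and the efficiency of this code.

Average length L = Σ p_i × l_i = 2.5455 bits
Entropy H = 1.9717 bits
Efficiency η = H/L × 100% = 77.46%


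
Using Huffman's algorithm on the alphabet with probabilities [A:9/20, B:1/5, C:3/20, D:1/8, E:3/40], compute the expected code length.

Huffman tree construction:
Combine smallest probabilities repeatedly
Resulting codes:
  A: 0 (length 1)
  B: 111 (length 3)
  C: 110 (length 3)
  D: 101 (length 3)
  E: 100 (length 3)
Average length = Σ p(s) × length(s) = 2.1000 bits


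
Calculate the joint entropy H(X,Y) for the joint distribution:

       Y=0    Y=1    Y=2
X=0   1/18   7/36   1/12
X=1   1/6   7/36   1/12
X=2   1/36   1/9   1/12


H(X,Y) = -Σ p(x,y) log₂ p(x,y)
  p(0,0)=1/18: -0.0556 × log₂(0.0556) = 0.2317
  p(0,1)=7/36: -0.1944 × log₂(0.1944) = 0.4594
  p(0,2)=1/12: -0.0833 × log₂(0.0833) = 0.2987
  p(1,0)=1/6: -0.1667 × log₂(0.1667) = 0.4308
  p(1,1)=7/36: -0.1944 × log₂(0.1944) = 0.4594
  p(1,2)=1/12: -0.0833 × log₂(0.0833) = 0.2987
  p(2,0)=1/36: -0.0278 × log₂(0.0278) = 0.1436
  p(2,1)=1/9: -0.1111 × log₂(0.1111) = 0.3522
  p(2,2)=1/12: -0.0833 × log₂(0.0833) = 0.2987
H(X,Y) = 2.9733 bits


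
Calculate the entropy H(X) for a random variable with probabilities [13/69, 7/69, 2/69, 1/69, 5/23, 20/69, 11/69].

H(X) = -Σ p(x) log₂ p(x)
  -13/69 × log₂(13/69) = 0.4537
  -7/69 × log₂(7/69) = 0.3349
  -2/69 × log₂(2/69) = 0.1481
  -1/69 × log₂(1/69) = 0.0885
  -5/23 × log₂(5/23) = 0.4786
  -20/69 × log₂(20/69) = 0.5179
  -11/69 × log₂(11/69) = 0.4223
H(X) = 2.4440 bits


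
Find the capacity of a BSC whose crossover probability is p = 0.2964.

For BSC with error probability p:
C = 1 - H(p) where H(p) is binary entropy
H(0.2964) = -0.2964 × log₂(0.2964) - 0.7036 × log₂(0.7036)
H(p) = 0.8768
C = 1 - 0.8768 = 0.1232 bits/use


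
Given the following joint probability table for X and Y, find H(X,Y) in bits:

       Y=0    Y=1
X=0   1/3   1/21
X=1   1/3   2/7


H(X,Y) = -Σ p(x,y) log₂ p(x,y)
  p(0,0)=1/3: -0.3333 × log₂(0.3333) = 0.5283
  p(0,1)=1/21: -0.0476 × log₂(0.0476) = 0.2092
  p(1,0)=1/3: -0.3333 × log₂(0.3333) = 0.5283
  p(1,1)=2/7: -0.2857 × log₂(0.2857) = 0.5164
H(X,Y) = 1.7822 bits


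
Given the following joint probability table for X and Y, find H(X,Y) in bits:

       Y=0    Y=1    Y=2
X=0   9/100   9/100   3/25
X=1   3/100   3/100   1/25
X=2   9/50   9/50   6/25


H(X,Y) = -Σ p(x,y) log₂ p(x,y)
  p(0,0)=9/100: -0.0900 × log₂(0.0900) = 0.3127
  p(0,1)=9/100: -0.0900 × log₂(0.0900) = 0.3127
  p(0,2)=3/25: -0.1200 × log₂(0.1200) = 0.3671
  p(1,0)=3/100: -0.0300 × log₂(0.0300) = 0.1518
  p(1,1)=3/100: -0.0300 × log₂(0.0300) = 0.1518
  p(1,2)=1/25: -0.0400 × log₂(0.0400) = 0.1858
  p(2,0)=9/50: -0.1800 × log₂(0.1800) = 0.4453
  p(2,1)=9/50: -0.1800 × log₂(0.1800) = 0.4453
  p(2,2)=6/25: -0.2400 × log₂(0.2400) = 0.4941
H(X,Y) = 2.8664 bits


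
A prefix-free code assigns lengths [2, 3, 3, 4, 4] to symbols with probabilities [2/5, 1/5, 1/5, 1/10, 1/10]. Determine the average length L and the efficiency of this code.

Average length L = Σ p_i × l_i = 2.8000 bits
Entropy H = 2.1219 bits
Efficiency η = H/L × 100% = 75.78%


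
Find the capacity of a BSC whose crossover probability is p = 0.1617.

For BSC with error probability p:
C = 1 - H(p) where H(p) is binary entropy
H(0.1617) = -0.1617 × log₂(0.1617) - 0.8383 × log₂(0.8383)
H(p) = 0.6384
C = 1 - 0.6384 = 0.3616 bits/use


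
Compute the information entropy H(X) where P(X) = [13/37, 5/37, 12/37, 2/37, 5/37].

H(X) = -Σ p(x) log₂ p(x)
  -13/37 × log₂(13/37) = 0.5302
  -5/37 × log₂(5/37) = 0.3902
  -12/37 × log₂(12/37) = 0.5269
  -2/37 × log₂(2/37) = 0.2275
  -5/37 × log₂(5/37) = 0.3902
H(X) = 2.0650 bits


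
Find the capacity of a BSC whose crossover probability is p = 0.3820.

For BSC with error probability p:
C = 1 - H(p) where H(p) is binary entropy
H(0.3820) = -0.3820 × log₂(0.3820) - 0.6180 × log₂(0.6180)
H(p) = 0.9594
C = 1 - 0.9594 = 0.0406 bits/use


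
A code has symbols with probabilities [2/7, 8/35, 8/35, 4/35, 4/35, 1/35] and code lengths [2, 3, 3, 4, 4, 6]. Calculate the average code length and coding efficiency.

Average length L = Σ p_i × l_i = 3.0286 bits
Entropy H = 2.3516 bits
Efficiency η = H/L × 100% = 77.65%


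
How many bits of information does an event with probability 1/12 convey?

Information content I(x) = -log₂(p(x))
I = -log₂(1/12) = -log₂(0.0833)
I = 3.5850 bits


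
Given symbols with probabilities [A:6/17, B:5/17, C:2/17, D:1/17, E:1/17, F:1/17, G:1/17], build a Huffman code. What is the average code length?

Huffman tree construction:
Combine smallest probabilities repeatedly
Resulting codes:
  A: 11 (length 2)
  B: 10 (length 2)
  C: 010 (length 3)
  D: 0110 (length 4)
  E: 0111 (length 4)
  F: 000 (length 3)
  G: 001 (length 3)
Average length = Σ p(s) × length(s) = 2.4706 bits
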